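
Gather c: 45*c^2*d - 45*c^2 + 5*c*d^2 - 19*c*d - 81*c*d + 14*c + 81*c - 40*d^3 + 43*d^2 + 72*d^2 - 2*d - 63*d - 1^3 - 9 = c^2*(45*d - 45) + c*(5*d^2 - 100*d + 95) - 40*d^3 + 115*d^2 - 65*d - 10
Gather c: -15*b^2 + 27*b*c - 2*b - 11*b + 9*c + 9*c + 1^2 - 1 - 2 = -15*b^2 - 13*b + c*(27*b + 18) - 2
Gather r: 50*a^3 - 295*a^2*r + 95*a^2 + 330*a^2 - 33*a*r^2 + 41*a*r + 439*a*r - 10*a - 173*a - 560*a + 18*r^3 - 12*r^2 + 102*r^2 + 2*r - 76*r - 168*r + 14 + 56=50*a^3 + 425*a^2 - 743*a + 18*r^3 + r^2*(90 - 33*a) + r*(-295*a^2 + 480*a - 242) + 70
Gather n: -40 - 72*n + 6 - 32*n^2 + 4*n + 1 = -32*n^2 - 68*n - 33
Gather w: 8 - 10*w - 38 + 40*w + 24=30*w - 6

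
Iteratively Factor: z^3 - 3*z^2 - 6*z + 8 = (z + 2)*(z^2 - 5*z + 4) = (z - 4)*(z + 2)*(z - 1)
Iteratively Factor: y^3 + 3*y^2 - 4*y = (y - 1)*(y^2 + 4*y) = y*(y - 1)*(y + 4)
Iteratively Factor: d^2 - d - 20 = (d - 5)*(d + 4)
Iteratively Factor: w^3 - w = (w + 1)*(w^2 - w) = w*(w + 1)*(w - 1)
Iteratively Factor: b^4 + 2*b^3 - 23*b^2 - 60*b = (b)*(b^3 + 2*b^2 - 23*b - 60) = b*(b - 5)*(b^2 + 7*b + 12) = b*(b - 5)*(b + 4)*(b + 3)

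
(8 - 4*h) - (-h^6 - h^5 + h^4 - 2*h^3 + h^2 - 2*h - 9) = h^6 + h^5 - h^4 + 2*h^3 - h^2 - 2*h + 17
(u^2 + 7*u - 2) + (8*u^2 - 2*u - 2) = 9*u^2 + 5*u - 4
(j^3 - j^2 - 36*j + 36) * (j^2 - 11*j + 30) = j^5 - 12*j^4 + 5*j^3 + 402*j^2 - 1476*j + 1080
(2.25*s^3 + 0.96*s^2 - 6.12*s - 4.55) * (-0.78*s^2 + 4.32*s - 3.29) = -1.755*s^5 + 8.9712*s^4 + 1.5183*s^3 - 26.0478*s^2 + 0.478800000000003*s + 14.9695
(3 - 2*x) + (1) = 4 - 2*x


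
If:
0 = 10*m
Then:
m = 0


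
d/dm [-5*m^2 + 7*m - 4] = 7 - 10*m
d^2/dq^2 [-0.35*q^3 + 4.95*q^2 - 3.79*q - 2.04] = 9.9 - 2.1*q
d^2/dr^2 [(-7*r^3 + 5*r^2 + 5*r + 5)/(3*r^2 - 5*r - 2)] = 2*(-97*r^3 + 15*r^2 - 219*r + 125)/(27*r^6 - 135*r^5 + 171*r^4 + 55*r^3 - 114*r^2 - 60*r - 8)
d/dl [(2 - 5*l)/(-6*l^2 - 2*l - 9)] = (-30*l^2 + 24*l + 49)/(36*l^4 + 24*l^3 + 112*l^2 + 36*l + 81)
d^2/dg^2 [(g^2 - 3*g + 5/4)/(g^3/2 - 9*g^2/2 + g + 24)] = (4*g^6 - 36*g^5 + 330*g^4 - 2580*g^3 + 9885*g^2 - 16542*g + 12548)/(g^9 - 27*g^8 + 249*g^7 - 693*g^6 - 2094*g^5 + 12132*g^4 + 1736*g^3 - 61632*g^2 + 13824*g + 110592)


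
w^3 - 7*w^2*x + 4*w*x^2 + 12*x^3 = (w - 6*x)*(w - 2*x)*(w + x)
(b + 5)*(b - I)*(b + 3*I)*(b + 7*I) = b^4 + 5*b^3 + 9*I*b^3 - 11*b^2 + 45*I*b^2 - 55*b + 21*I*b + 105*I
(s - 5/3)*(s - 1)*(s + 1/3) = s^3 - 7*s^2/3 + 7*s/9 + 5/9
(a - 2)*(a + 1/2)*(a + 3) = a^3 + 3*a^2/2 - 11*a/2 - 3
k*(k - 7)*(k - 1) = k^3 - 8*k^2 + 7*k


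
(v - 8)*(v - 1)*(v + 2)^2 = v^4 - 5*v^3 - 24*v^2 - 4*v + 32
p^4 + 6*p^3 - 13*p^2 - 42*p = p*(p - 3)*(p + 2)*(p + 7)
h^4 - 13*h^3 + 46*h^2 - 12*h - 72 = (h - 6)^2*(h - 2)*(h + 1)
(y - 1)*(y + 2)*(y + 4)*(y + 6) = y^4 + 11*y^3 + 32*y^2 + 4*y - 48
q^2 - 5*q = q*(q - 5)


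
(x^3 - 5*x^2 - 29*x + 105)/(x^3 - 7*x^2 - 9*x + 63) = (x + 5)/(x + 3)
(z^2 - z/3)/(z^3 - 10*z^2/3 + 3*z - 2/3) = z/(z^2 - 3*z + 2)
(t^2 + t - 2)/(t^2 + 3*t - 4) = (t + 2)/(t + 4)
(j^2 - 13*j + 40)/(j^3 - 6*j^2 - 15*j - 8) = (j - 5)/(j^2 + 2*j + 1)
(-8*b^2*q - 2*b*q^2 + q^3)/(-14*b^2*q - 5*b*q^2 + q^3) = (-4*b + q)/(-7*b + q)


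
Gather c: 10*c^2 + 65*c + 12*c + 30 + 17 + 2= 10*c^2 + 77*c + 49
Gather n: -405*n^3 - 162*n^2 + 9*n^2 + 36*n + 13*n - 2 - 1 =-405*n^3 - 153*n^2 + 49*n - 3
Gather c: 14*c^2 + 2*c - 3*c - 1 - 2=14*c^2 - c - 3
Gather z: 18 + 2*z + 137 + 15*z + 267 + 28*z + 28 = 45*z + 450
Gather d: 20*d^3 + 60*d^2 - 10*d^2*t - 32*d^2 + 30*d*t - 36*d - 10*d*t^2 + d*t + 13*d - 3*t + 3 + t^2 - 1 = 20*d^3 + d^2*(28 - 10*t) + d*(-10*t^2 + 31*t - 23) + t^2 - 3*t + 2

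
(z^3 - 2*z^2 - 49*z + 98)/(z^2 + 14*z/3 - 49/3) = 3*(z^2 - 9*z + 14)/(3*z - 7)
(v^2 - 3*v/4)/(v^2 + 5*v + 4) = v*(4*v - 3)/(4*(v^2 + 5*v + 4))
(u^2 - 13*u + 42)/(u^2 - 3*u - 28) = (u - 6)/(u + 4)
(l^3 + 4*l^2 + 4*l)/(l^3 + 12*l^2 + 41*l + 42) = l*(l + 2)/(l^2 + 10*l + 21)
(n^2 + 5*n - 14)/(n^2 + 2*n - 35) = (n - 2)/(n - 5)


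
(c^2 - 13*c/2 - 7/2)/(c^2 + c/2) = (c - 7)/c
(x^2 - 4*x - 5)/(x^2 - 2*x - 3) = (x - 5)/(x - 3)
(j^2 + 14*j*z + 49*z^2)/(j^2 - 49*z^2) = (-j - 7*z)/(-j + 7*z)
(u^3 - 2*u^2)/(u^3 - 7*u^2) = (u - 2)/(u - 7)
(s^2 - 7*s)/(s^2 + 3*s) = (s - 7)/(s + 3)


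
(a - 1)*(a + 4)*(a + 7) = a^3 + 10*a^2 + 17*a - 28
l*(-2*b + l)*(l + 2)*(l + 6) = -2*b*l^3 - 16*b*l^2 - 24*b*l + l^4 + 8*l^3 + 12*l^2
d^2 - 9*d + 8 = (d - 8)*(d - 1)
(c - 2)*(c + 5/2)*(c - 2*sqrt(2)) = c^3 - 2*sqrt(2)*c^2 + c^2/2 - 5*c - sqrt(2)*c + 10*sqrt(2)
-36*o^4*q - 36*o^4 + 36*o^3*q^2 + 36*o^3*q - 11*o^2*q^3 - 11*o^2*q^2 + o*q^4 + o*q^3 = (-6*o + q)*(-3*o + q)*(-2*o + q)*(o*q + o)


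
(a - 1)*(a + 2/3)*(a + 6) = a^3 + 17*a^2/3 - 8*a/3 - 4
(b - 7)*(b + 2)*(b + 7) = b^3 + 2*b^2 - 49*b - 98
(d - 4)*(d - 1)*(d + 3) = d^3 - 2*d^2 - 11*d + 12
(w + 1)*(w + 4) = w^2 + 5*w + 4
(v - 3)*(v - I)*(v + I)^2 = v^4 - 3*v^3 + I*v^3 + v^2 - 3*I*v^2 - 3*v + I*v - 3*I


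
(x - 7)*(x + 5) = x^2 - 2*x - 35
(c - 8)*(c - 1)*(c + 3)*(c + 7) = c^4 + c^3 - 61*c^2 - 109*c + 168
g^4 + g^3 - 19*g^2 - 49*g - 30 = (g - 5)*(g + 1)*(g + 2)*(g + 3)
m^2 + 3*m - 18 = (m - 3)*(m + 6)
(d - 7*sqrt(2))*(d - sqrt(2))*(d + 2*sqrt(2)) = d^3 - 6*sqrt(2)*d^2 - 18*d + 28*sqrt(2)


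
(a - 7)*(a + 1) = a^2 - 6*a - 7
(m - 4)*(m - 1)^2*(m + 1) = m^4 - 5*m^3 + 3*m^2 + 5*m - 4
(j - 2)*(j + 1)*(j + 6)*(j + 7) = j^4 + 12*j^3 + 27*j^2 - 68*j - 84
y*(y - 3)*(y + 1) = y^3 - 2*y^2 - 3*y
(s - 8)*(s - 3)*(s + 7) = s^3 - 4*s^2 - 53*s + 168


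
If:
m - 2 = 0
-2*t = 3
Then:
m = 2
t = -3/2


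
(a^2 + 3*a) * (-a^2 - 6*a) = -a^4 - 9*a^3 - 18*a^2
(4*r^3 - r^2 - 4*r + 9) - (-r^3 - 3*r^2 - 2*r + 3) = 5*r^3 + 2*r^2 - 2*r + 6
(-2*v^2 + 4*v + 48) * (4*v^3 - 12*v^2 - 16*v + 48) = -8*v^5 + 40*v^4 + 176*v^3 - 736*v^2 - 576*v + 2304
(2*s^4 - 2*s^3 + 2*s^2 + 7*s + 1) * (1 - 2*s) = -4*s^5 + 6*s^4 - 6*s^3 - 12*s^2 + 5*s + 1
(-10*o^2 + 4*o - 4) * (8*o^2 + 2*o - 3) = -80*o^4 + 12*o^3 + 6*o^2 - 20*o + 12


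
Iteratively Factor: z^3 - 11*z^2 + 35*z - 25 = (z - 5)*(z^2 - 6*z + 5) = (z - 5)*(z - 1)*(z - 5)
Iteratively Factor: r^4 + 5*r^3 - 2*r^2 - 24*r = (r)*(r^3 + 5*r^2 - 2*r - 24) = r*(r + 3)*(r^2 + 2*r - 8) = r*(r - 2)*(r + 3)*(r + 4)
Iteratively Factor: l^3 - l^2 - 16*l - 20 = (l + 2)*(l^2 - 3*l - 10) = (l - 5)*(l + 2)*(l + 2)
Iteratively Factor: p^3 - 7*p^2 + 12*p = (p)*(p^2 - 7*p + 12) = p*(p - 3)*(p - 4)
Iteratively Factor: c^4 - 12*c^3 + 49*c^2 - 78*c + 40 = (c - 4)*(c^3 - 8*c^2 + 17*c - 10) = (c - 5)*(c - 4)*(c^2 - 3*c + 2) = (c - 5)*(c - 4)*(c - 2)*(c - 1)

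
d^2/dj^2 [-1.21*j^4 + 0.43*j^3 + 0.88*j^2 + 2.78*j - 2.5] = -14.52*j^2 + 2.58*j + 1.76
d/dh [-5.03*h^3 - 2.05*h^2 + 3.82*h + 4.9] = -15.09*h^2 - 4.1*h + 3.82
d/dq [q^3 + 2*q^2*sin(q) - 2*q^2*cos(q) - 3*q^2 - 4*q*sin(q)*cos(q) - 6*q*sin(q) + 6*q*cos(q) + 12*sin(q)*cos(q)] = 2*sqrt(2)*q^2*sin(q + pi/4) + 3*q^2 - 2*q*sin(q) - 10*q*cos(q) - 4*q*cos(2*q) - 6*q - 2*sin(2*q) + 12*cos(2*q) + 6*sqrt(2)*cos(q + pi/4)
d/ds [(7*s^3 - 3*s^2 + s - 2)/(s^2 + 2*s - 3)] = (7*s^4 + 28*s^3 - 70*s^2 + 22*s + 1)/(s^4 + 4*s^3 - 2*s^2 - 12*s + 9)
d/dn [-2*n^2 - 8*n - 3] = -4*n - 8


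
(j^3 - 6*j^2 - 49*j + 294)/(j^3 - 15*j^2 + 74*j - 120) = (j^2 - 49)/(j^2 - 9*j + 20)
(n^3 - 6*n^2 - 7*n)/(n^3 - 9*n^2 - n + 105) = n*(n + 1)/(n^2 - 2*n - 15)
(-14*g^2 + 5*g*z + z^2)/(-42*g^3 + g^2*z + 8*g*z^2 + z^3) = 1/(3*g + z)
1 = 1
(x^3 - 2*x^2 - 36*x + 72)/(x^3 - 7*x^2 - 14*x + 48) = (x^2 - 36)/(x^2 - 5*x - 24)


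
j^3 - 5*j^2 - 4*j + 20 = (j - 5)*(j - 2)*(j + 2)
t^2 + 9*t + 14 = (t + 2)*(t + 7)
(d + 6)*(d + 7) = d^2 + 13*d + 42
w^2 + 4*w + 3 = (w + 1)*(w + 3)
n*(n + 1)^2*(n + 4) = n^4 + 6*n^3 + 9*n^2 + 4*n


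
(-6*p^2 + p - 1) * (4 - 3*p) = 18*p^3 - 27*p^2 + 7*p - 4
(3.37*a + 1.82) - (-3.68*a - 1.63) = 7.05*a + 3.45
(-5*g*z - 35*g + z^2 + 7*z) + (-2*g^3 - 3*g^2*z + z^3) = -2*g^3 - 3*g^2*z - 5*g*z - 35*g + z^3 + z^2 + 7*z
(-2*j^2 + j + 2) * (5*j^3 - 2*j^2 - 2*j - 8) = -10*j^5 + 9*j^4 + 12*j^3 + 10*j^2 - 12*j - 16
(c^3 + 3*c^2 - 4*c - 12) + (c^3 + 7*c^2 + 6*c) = 2*c^3 + 10*c^2 + 2*c - 12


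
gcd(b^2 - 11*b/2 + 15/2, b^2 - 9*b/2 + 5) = b - 5/2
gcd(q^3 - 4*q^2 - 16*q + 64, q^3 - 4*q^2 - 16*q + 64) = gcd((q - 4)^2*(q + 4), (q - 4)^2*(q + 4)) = q^3 - 4*q^2 - 16*q + 64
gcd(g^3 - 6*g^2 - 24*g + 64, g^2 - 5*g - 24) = g - 8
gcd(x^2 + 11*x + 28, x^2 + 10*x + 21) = x + 7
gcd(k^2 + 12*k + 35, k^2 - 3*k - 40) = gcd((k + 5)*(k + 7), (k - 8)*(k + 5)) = k + 5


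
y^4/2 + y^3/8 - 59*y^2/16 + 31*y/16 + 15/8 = (y/2 + 1/4)*(y - 2)*(y - 5/4)*(y + 3)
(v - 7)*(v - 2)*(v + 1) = v^3 - 8*v^2 + 5*v + 14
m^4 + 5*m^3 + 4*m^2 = m^2*(m + 1)*(m + 4)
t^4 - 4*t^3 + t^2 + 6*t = t*(t - 3)*(t - 2)*(t + 1)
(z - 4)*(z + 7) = z^2 + 3*z - 28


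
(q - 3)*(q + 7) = q^2 + 4*q - 21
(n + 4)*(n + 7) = n^2 + 11*n + 28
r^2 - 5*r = r*(r - 5)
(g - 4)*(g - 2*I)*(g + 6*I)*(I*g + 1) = I*g^4 - 3*g^3 - 4*I*g^3 + 12*g^2 + 16*I*g^2 + 12*g - 64*I*g - 48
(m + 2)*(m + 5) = m^2 + 7*m + 10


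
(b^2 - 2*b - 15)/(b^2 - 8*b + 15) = (b + 3)/(b - 3)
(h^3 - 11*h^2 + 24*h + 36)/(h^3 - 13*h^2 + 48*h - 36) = (h + 1)/(h - 1)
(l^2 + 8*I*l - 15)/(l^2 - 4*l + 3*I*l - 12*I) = (l + 5*I)/(l - 4)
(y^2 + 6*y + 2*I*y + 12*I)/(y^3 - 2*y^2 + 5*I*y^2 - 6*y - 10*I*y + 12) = (y + 6)/(y^2 + y*(-2 + 3*I) - 6*I)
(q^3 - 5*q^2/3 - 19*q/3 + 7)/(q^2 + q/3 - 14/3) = (q^2 - 4*q + 3)/(q - 2)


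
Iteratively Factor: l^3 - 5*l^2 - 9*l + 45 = (l - 3)*(l^2 - 2*l - 15) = (l - 3)*(l + 3)*(l - 5)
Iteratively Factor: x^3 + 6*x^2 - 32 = (x + 4)*(x^2 + 2*x - 8) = (x + 4)^2*(x - 2)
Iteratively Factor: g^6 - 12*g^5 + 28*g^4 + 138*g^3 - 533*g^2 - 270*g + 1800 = (g - 4)*(g^5 - 8*g^4 - 4*g^3 + 122*g^2 - 45*g - 450) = (g - 5)*(g - 4)*(g^4 - 3*g^3 - 19*g^2 + 27*g + 90) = (g - 5)^2*(g - 4)*(g^3 + 2*g^2 - 9*g - 18) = (g - 5)^2*(g - 4)*(g - 3)*(g^2 + 5*g + 6) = (g - 5)^2*(g - 4)*(g - 3)*(g + 2)*(g + 3)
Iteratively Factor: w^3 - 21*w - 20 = (w + 4)*(w^2 - 4*w - 5) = (w - 5)*(w + 4)*(w + 1)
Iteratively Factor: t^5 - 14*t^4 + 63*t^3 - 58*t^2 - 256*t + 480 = (t + 2)*(t^4 - 16*t^3 + 95*t^2 - 248*t + 240) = (t - 3)*(t + 2)*(t^3 - 13*t^2 + 56*t - 80) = (t - 5)*(t - 3)*(t + 2)*(t^2 - 8*t + 16) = (t - 5)*(t - 4)*(t - 3)*(t + 2)*(t - 4)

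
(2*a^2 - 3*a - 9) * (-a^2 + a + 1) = -2*a^4 + 5*a^3 + 8*a^2 - 12*a - 9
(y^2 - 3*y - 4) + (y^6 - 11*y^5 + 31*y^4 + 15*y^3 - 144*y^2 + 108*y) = y^6 - 11*y^5 + 31*y^4 + 15*y^3 - 143*y^2 + 105*y - 4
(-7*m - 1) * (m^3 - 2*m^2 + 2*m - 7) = -7*m^4 + 13*m^3 - 12*m^2 + 47*m + 7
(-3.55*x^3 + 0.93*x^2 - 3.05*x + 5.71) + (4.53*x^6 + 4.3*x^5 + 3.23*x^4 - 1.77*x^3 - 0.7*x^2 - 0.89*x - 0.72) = 4.53*x^6 + 4.3*x^5 + 3.23*x^4 - 5.32*x^3 + 0.23*x^2 - 3.94*x + 4.99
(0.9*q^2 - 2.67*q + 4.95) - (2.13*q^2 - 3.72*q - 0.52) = -1.23*q^2 + 1.05*q + 5.47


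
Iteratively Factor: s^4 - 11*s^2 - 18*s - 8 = (s + 1)*(s^3 - s^2 - 10*s - 8) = (s + 1)*(s + 2)*(s^2 - 3*s - 4) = (s - 4)*(s + 1)*(s + 2)*(s + 1)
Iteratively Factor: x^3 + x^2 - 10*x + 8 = (x - 2)*(x^2 + 3*x - 4) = (x - 2)*(x - 1)*(x + 4)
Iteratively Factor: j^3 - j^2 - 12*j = (j - 4)*(j^2 + 3*j) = j*(j - 4)*(j + 3)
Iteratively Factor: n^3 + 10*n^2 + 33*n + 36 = (n + 4)*(n^2 + 6*n + 9) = (n + 3)*(n + 4)*(n + 3)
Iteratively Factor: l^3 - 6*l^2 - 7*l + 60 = (l - 4)*(l^2 - 2*l - 15) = (l - 5)*(l - 4)*(l + 3)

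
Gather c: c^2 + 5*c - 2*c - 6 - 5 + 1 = c^2 + 3*c - 10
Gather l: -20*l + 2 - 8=-20*l - 6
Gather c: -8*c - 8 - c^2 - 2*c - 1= -c^2 - 10*c - 9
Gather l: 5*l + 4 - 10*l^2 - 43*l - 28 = -10*l^2 - 38*l - 24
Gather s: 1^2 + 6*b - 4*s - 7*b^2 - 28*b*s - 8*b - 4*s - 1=-7*b^2 - 2*b + s*(-28*b - 8)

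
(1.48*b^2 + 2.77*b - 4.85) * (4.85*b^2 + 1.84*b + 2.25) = 7.178*b^4 + 16.1577*b^3 - 15.0957*b^2 - 2.6915*b - 10.9125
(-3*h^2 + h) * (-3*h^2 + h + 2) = 9*h^4 - 6*h^3 - 5*h^2 + 2*h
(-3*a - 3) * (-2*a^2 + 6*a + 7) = 6*a^3 - 12*a^2 - 39*a - 21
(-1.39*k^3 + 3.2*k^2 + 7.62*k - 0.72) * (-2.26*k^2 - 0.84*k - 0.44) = 3.1414*k^5 - 6.0644*k^4 - 19.2976*k^3 - 6.1816*k^2 - 2.748*k + 0.3168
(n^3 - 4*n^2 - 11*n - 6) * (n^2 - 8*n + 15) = n^5 - 12*n^4 + 36*n^3 + 22*n^2 - 117*n - 90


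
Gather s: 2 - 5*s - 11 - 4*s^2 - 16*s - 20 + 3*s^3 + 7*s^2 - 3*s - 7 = 3*s^3 + 3*s^2 - 24*s - 36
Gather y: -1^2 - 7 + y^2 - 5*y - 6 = y^2 - 5*y - 14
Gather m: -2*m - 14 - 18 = -2*m - 32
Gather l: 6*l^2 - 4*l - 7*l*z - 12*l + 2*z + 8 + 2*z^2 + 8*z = 6*l^2 + l*(-7*z - 16) + 2*z^2 + 10*z + 8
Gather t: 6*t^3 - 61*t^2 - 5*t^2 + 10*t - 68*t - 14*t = 6*t^3 - 66*t^2 - 72*t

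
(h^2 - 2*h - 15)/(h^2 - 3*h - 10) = (h + 3)/(h + 2)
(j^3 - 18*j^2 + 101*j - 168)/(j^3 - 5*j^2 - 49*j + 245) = (j^2 - 11*j + 24)/(j^2 + 2*j - 35)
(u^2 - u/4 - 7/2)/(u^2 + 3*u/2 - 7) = (4*u + 7)/(2*(2*u + 7))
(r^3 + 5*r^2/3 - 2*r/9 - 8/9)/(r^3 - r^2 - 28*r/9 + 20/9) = (3*r^2 + 7*r + 4)/(3*r^2 - r - 10)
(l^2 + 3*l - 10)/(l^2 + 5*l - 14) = (l + 5)/(l + 7)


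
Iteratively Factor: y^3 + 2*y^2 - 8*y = (y - 2)*(y^2 + 4*y) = (y - 2)*(y + 4)*(y)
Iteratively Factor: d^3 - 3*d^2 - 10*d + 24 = (d - 4)*(d^2 + d - 6) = (d - 4)*(d - 2)*(d + 3)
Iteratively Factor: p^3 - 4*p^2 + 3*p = (p - 3)*(p^2 - p) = (p - 3)*(p - 1)*(p)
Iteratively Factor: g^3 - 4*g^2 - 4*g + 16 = (g - 4)*(g^2 - 4) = (g - 4)*(g + 2)*(g - 2)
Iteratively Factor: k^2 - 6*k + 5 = (k - 1)*(k - 5)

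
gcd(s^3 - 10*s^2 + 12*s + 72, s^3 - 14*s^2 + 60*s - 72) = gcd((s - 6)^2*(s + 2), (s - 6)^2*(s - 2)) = s^2 - 12*s + 36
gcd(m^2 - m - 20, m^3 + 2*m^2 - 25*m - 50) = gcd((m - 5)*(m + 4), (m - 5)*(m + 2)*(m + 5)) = m - 5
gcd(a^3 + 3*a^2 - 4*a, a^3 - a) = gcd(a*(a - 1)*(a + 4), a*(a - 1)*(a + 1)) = a^2 - a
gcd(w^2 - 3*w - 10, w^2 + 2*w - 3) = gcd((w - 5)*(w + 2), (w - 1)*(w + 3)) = 1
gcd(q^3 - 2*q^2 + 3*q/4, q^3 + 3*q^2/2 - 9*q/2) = q^2 - 3*q/2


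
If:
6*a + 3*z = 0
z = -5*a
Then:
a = 0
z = 0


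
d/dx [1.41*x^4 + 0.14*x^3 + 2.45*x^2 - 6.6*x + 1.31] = 5.64*x^3 + 0.42*x^2 + 4.9*x - 6.6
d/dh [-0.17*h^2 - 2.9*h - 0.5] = -0.34*h - 2.9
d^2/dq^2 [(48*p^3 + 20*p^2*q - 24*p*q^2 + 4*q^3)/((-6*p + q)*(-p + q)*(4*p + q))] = 24*p*(1952*p^6 + 1440*p^5*q - 1356*p^4*q^2 + 609*p^3*q^3 - 171*p^2*q^4 + 27*p*q^5 - q^6)/(13824*p^9 - 38016*p^8*q + 29664*p^7*q^2 + 584*p^6*q^3 - 6876*p^5*q^4 + 426*p^4*q^5 + 441*p^3*q^6 - 39*p^2*q^7 - 9*p*q^8 + q^9)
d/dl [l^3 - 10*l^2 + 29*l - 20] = 3*l^2 - 20*l + 29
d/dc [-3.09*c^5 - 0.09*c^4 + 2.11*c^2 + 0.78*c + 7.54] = -15.45*c^4 - 0.36*c^3 + 4.22*c + 0.78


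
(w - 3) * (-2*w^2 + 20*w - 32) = -2*w^3 + 26*w^2 - 92*w + 96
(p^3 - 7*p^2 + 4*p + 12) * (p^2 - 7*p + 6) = p^5 - 14*p^4 + 59*p^3 - 58*p^2 - 60*p + 72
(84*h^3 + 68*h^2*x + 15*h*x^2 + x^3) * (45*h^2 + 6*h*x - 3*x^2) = 3780*h^5 + 3564*h^4*x + 831*h^3*x^2 - 69*h^2*x^3 - 39*h*x^4 - 3*x^5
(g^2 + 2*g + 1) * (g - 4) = g^3 - 2*g^2 - 7*g - 4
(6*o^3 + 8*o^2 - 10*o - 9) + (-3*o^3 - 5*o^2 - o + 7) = 3*o^3 + 3*o^2 - 11*o - 2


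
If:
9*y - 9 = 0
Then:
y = 1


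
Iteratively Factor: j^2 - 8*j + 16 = (j - 4)*(j - 4)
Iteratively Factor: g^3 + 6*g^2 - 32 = (g + 4)*(g^2 + 2*g - 8) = (g + 4)^2*(g - 2)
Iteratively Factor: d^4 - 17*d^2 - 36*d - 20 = (d + 1)*(d^3 - d^2 - 16*d - 20) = (d + 1)*(d + 2)*(d^2 - 3*d - 10) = (d - 5)*(d + 1)*(d + 2)*(d + 2)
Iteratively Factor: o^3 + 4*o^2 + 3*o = (o)*(o^2 + 4*o + 3) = o*(o + 1)*(o + 3)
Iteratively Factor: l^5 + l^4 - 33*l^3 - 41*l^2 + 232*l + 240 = (l + 4)*(l^4 - 3*l^3 - 21*l^2 + 43*l + 60) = (l - 5)*(l + 4)*(l^3 + 2*l^2 - 11*l - 12) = (l - 5)*(l + 4)^2*(l^2 - 2*l - 3) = (l - 5)*(l + 1)*(l + 4)^2*(l - 3)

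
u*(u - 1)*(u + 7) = u^3 + 6*u^2 - 7*u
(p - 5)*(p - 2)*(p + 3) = p^3 - 4*p^2 - 11*p + 30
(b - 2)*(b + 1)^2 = b^3 - 3*b - 2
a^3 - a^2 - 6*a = a*(a - 3)*(a + 2)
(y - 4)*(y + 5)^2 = y^3 + 6*y^2 - 15*y - 100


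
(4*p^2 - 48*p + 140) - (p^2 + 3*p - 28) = 3*p^2 - 51*p + 168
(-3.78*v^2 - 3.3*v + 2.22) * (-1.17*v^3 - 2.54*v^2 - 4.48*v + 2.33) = 4.4226*v^5 + 13.4622*v^4 + 22.719*v^3 + 0.3378*v^2 - 17.6346*v + 5.1726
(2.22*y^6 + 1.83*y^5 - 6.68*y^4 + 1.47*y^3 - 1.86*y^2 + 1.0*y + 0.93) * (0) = 0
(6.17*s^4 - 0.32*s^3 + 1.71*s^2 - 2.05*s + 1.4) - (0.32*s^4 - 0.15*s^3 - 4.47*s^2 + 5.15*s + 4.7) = 5.85*s^4 - 0.17*s^3 + 6.18*s^2 - 7.2*s - 3.3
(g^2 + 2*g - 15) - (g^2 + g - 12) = g - 3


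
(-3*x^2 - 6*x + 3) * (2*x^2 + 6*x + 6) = -6*x^4 - 30*x^3 - 48*x^2 - 18*x + 18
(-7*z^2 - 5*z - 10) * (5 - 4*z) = 28*z^3 - 15*z^2 + 15*z - 50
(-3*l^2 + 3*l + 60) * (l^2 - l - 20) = -3*l^4 + 6*l^3 + 117*l^2 - 120*l - 1200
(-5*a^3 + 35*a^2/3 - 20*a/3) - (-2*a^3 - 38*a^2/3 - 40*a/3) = -3*a^3 + 73*a^2/3 + 20*a/3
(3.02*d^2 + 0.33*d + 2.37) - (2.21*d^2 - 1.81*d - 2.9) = 0.81*d^2 + 2.14*d + 5.27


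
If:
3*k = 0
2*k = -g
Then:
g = 0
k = 0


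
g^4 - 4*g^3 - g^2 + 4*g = g*(g - 4)*(g - 1)*(g + 1)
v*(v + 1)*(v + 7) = v^3 + 8*v^2 + 7*v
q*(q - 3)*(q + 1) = q^3 - 2*q^2 - 3*q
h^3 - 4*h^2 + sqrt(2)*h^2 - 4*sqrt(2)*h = h*(h - 4)*(h + sqrt(2))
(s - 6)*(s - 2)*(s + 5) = s^3 - 3*s^2 - 28*s + 60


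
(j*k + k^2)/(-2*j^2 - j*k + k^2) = -k/(2*j - k)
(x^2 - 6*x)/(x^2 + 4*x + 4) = x*(x - 6)/(x^2 + 4*x + 4)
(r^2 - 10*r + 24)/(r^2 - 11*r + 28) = (r - 6)/(r - 7)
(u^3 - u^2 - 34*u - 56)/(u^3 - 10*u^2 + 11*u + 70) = (u + 4)/(u - 5)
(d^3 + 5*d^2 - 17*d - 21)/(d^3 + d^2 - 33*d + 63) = (d + 1)/(d - 3)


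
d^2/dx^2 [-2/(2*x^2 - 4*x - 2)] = 2*(-x^2 + 2*x + 4*(x - 1)^2 + 1)/(-x^2 + 2*x + 1)^3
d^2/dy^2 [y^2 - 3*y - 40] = 2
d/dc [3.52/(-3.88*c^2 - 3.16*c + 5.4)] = (27.3152*c + 11.1232)/(3.88*c^2 + 3.16*c - 5.4)^2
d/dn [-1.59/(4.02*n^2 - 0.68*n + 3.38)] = (12.7836*n - 1.0812)/(4.02*n^2 - 0.68*n + 3.38)^2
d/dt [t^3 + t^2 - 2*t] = 3*t^2 + 2*t - 2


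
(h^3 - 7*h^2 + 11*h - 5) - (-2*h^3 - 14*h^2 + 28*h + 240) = 3*h^3 + 7*h^2 - 17*h - 245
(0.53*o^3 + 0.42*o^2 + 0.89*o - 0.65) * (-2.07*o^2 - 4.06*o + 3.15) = -1.0971*o^5 - 3.0212*o^4 - 1.878*o^3 - 0.9449*o^2 + 5.4425*o - 2.0475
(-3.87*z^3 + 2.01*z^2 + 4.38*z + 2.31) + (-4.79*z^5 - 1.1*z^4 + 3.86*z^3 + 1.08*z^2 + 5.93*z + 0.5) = -4.79*z^5 - 1.1*z^4 - 0.0100000000000002*z^3 + 3.09*z^2 + 10.31*z + 2.81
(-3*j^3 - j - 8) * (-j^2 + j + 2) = 3*j^5 - 3*j^4 - 5*j^3 + 7*j^2 - 10*j - 16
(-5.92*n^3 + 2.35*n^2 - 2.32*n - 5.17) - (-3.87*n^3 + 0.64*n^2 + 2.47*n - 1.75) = -2.05*n^3 + 1.71*n^2 - 4.79*n - 3.42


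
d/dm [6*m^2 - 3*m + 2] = 12*m - 3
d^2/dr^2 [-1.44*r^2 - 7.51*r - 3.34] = -2.88000000000000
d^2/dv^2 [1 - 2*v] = 0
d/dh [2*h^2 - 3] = 4*h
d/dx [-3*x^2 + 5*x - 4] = 5 - 6*x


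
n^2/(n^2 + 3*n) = n/(n + 3)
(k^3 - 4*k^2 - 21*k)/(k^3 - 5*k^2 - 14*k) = (k + 3)/(k + 2)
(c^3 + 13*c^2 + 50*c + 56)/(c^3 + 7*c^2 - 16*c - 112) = (c + 2)/(c - 4)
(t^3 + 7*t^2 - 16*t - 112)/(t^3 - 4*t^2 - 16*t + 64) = (t + 7)/(t - 4)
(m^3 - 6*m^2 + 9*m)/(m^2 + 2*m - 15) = m*(m - 3)/(m + 5)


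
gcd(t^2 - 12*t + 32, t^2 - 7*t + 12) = t - 4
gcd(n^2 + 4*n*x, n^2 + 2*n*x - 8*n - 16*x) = 1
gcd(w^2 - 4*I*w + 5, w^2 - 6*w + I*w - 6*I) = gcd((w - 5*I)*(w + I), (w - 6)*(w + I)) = w + I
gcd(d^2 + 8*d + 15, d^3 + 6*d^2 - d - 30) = d^2 + 8*d + 15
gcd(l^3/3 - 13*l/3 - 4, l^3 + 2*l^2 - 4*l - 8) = 1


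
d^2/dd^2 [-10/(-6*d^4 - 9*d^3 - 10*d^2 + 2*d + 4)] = 20*(-(36*d^2 + 27*d + 10)*(6*d^4 + 9*d^3 + 10*d^2 - 2*d - 4) + (24*d^3 + 27*d^2 + 20*d - 2)^2)/(6*d^4 + 9*d^3 + 10*d^2 - 2*d - 4)^3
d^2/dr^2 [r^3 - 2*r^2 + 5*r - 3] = 6*r - 4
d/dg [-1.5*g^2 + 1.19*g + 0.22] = 1.19 - 3.0*g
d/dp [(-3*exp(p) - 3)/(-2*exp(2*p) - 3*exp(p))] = 3*(-2*exp(2*p) - 4*exp(p) - 3)*exp(-p)/(4*exp(2*p) + 12*exp(p) + 9)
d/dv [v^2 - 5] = 2*v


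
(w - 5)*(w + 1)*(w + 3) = w^3 - w^2 - 17*w - 15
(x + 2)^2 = x^2 + 4*x + 4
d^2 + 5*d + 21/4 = (d + 3/2)*(d + 7/2)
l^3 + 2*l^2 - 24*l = l*(l - 4)*(l + 6)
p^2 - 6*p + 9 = (p - 3)^2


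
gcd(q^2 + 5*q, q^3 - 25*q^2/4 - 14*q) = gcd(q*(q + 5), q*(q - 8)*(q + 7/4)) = q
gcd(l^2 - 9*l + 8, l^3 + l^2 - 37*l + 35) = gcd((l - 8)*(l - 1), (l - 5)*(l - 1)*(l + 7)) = l - 1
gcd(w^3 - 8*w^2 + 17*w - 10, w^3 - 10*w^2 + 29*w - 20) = w^2 - 6*w + 5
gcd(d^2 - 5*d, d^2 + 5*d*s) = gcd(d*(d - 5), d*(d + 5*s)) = d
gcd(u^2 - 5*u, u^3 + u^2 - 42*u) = u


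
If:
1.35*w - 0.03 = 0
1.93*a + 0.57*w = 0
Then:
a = -0.01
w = 0.02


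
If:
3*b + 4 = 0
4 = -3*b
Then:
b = -4/3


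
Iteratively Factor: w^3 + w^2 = (w)*(w^2 + w) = w*(w + 1)*(w)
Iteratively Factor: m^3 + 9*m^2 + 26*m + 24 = (m + 2)*(m^2 + 7*m + 12) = (m + 2)*(m + 3)*(m + 4)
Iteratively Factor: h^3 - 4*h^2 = (h)*(h^2 - 4*h) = h^2*(h - 4)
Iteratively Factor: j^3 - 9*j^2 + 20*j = (j)*(j^2 - 9*j + 20) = j*(j - 5)*(j - 4)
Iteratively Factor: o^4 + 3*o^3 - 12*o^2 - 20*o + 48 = (o + 3)*(o^3 - 12*o + 16) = (o - 2)*(o + 3)*(o^2 + 2*o - 8) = (o - 2)*(o + 3)*(o + 4)*(o - 2)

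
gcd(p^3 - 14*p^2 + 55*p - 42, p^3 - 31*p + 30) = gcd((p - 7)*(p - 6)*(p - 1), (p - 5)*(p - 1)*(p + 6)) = p - 1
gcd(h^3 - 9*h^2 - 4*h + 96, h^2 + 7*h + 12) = h + 3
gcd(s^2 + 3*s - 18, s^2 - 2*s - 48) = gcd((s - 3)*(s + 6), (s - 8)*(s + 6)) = s + 6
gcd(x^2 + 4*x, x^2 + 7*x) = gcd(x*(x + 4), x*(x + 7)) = x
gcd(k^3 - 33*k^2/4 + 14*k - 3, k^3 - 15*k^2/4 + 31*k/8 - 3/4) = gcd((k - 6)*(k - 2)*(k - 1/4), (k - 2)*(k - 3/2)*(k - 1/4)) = k^2 - 9*k/4 + 1/2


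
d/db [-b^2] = -2*b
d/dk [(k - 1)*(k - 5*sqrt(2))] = 2*k - 5*sqrt(2) - 1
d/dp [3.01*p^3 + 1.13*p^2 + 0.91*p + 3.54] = 9.03*p^2 + 2.26*p + 0.91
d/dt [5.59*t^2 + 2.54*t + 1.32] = 11.18*t + 2.54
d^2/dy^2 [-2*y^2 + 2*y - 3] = -4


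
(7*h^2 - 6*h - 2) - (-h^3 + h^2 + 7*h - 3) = h^3 + 6*h^2 - 13*h + 1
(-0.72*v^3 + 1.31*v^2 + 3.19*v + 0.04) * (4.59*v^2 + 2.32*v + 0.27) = -3.3048*v^5 + 4.3425*v^4 + 17.4869*v^3 + 7.9381*v^2 + 0.9541*v + 0.0108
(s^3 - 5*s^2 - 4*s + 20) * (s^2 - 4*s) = s^5 - 9*s^4 + 16*s^3 + 36*s^2 - 80*s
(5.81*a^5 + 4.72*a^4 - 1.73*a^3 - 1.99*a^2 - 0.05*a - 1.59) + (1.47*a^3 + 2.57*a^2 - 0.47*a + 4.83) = 5.81*a^5 + 4.72*a^4 - 0.26*a^3 + 0.58*a^2 - 0.52*a + 3.24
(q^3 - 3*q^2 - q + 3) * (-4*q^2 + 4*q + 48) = -4*q^5 + 16*q^4 + 40*q^3 - 160*q^2 - 36*q + 144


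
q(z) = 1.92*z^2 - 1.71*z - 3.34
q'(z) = 3.84*z - 1.71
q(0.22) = -3.62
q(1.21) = -2.60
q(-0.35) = -2.51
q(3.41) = 13.15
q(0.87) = -3.37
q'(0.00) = -1.71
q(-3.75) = 30.07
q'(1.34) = 3.44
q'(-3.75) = -16.11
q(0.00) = -3.34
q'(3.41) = 11.38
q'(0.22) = -0.87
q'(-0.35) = -3.05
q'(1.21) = 2.94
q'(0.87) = 1.63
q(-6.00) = 76.04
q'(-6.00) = -24.75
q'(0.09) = -1.36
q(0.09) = -3.48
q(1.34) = -2.18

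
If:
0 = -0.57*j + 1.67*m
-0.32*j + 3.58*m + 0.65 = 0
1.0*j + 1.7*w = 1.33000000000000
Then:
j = -0.72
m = -0.25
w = 1.21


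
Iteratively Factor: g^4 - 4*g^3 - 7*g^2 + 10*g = (g + 2)*(g^3 - 6*g^2 + 5*g) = (g - 1)*(g + 2)*(g^2 - 5*g) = g*(g - 1)*(g + 2)*(g - 5)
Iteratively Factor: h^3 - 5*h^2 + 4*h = (h - 4)*(h^2 - h) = (h - 4)*(h - 1)*(h)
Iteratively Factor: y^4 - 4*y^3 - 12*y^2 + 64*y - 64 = (y - 2)*(y^3 - 2*y^2 - 16*y + 32) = (y - 2)^2*(y^2 - 16) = (y - 2)^2*(y + 4)*(y - 4)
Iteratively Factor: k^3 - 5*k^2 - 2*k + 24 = (k - 3)*(k^2 - 2*k - 8) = (k - 4)*(k - 3)*(k + 2)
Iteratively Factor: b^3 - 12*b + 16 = (b + 4)*(b^2 - 4*b + 4) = (b - 2)*(b + 4)*(b - 2)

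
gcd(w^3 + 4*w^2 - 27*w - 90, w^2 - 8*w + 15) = w - 5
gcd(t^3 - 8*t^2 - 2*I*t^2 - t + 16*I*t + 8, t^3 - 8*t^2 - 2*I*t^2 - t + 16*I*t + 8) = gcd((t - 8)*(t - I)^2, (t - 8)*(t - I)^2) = t^3 + t^2*(-8 - 2*I) + t*(-1 + 16*I) + 8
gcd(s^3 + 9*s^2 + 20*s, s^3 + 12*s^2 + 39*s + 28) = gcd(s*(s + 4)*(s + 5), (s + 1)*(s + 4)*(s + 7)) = s + 4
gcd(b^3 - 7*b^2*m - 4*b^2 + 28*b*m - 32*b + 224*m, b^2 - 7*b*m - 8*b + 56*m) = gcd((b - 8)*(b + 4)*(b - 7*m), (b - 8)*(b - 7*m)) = b^2 - 7*b*m - 8*b + 56*m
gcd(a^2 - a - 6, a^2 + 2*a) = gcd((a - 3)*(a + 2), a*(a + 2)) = a + 2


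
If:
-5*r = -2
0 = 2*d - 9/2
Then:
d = 9/4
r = 2/5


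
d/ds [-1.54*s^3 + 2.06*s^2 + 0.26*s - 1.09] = -4.62*s^2 + 4.12*s + 0.26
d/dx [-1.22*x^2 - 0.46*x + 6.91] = -2.44*x - 0.46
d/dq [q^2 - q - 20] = 2*q - 1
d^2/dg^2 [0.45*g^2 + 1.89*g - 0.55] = 0.900000000000000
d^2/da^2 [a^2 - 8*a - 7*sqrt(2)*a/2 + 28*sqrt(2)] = 2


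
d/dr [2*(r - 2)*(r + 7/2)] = 4*r + 3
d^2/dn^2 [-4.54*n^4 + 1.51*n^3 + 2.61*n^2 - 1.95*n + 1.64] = -54.48*n^2 + 9.06*n + 5.22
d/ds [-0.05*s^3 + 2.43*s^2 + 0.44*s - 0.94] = -0.15*s^2 + 4.86*s + 0.44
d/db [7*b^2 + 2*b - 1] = 14*b + 2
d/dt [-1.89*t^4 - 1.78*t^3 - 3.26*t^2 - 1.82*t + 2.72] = -7.56*t^3 - 5.34*t^2 - 6.52*t - 1.82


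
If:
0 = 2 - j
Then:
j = 2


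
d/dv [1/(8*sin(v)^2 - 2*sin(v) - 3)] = 2*(1 - 8*sin(v))*cos(v)/(-8*sin(v)^2 + 2*sin(v) + 3)^2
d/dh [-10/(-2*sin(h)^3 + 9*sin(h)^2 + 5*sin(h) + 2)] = 10*(-6*sin(h)^2 + 18*sin(h) + 5)*cos(h)/(-2*sin(h)^3 + 9*sin(h)^2 + 5*sin(h) + 2)^2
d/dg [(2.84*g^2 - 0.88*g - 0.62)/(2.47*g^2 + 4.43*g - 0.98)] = (14.7548*g^2 - 2.5036*g + 3.609)/(6.1009*g^4 + 21.8842*g^3 + 14.7837*g^2 - 8.6828*g + 0.9604)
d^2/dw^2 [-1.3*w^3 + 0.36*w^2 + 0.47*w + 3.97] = 0.72 - 7.8*w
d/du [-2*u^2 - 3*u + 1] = -4*u - 3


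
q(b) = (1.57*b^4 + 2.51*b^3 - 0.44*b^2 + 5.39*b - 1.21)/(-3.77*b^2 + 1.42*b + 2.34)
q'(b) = (7.54*b - 1.42)*(1.57*b^4 + 2.51*b^3 - 0.44*b^2 + 5.39*b - 1.21)/(-3.77*b^2 + 1.42*b + 2.34)^2 + (6.28*b^3 + 7.53*b^2 - 0.88*b + 5.39)/(-3.77*b^2 + 1.42*b + 2.34)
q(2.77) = -6.89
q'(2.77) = -2.65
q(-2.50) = -0.19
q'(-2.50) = 1.60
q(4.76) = -14.30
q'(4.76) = -4.67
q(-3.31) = -1.68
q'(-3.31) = 2.12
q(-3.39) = -1.86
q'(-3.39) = 2.18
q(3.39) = -8.77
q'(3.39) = -3.37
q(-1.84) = 0.79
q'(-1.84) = 1.43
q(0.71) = 2.55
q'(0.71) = 14.40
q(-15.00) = -81.67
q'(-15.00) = 11.68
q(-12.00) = -50.38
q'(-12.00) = 9.19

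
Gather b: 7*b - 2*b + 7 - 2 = 5*b + 5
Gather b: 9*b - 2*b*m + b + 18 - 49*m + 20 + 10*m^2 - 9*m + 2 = b*(10 - 2*m) + 10*m^2 - 58*m + 40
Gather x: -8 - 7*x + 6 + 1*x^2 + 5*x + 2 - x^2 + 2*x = 0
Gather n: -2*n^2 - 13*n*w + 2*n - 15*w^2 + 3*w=-2*n^2 + n*(2 - 13*w) - 15*w^2 + 3*w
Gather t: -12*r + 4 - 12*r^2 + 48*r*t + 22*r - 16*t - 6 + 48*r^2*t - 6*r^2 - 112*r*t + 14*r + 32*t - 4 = -18*r^2 + 24*r + t*(48*r^2 - 64*r + 16) - 6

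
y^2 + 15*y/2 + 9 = (y + 3/2)*(y + 6)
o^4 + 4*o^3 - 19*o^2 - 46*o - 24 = (o - 4)*(o + 1)^2*(o + 6)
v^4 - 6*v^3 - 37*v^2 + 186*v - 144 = (v - 8)*(v - 3)*(v - 1)*(v + 6)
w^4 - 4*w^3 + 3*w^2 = w^2*(w - 3)*(w - 1)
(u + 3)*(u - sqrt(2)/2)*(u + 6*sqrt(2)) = u^3 + 3*u^2 + 11*sqrt(2)*u^2/2 - 6*u + 33*sqrt(2)*u/2 - 18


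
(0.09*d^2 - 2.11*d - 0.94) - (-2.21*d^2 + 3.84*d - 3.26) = 2.3*d^2 - 5.95*d + 2.32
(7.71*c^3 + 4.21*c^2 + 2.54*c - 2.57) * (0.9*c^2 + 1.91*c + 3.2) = 6.939*c^5 + 18.5151*c^4 + 34.9991*c^3 + 16.0104*c^2 + 3.2193*c - 8.224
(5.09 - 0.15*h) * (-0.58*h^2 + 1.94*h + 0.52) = 0.087*h^3 - 3.2432*h^2 + 9.7966*h + 2.6468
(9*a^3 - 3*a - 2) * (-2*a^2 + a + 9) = -18*a^5 + 9*a^4 + 87*a^3 + a^2 - 29*a - 18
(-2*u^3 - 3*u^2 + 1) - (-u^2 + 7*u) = -2*u^3 - 2*u^2 - 7*u + 1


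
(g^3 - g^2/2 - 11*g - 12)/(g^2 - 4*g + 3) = (g^3 - g^2/2 - 11*g - 12)/(g^2 - 4*g + 3)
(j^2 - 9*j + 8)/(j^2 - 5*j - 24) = (j - 1)/(j + 3)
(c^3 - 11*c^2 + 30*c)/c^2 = c - 11 + 30/c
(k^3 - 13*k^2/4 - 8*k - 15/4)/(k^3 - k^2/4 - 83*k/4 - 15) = (k + 1)/(k + 4)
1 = 1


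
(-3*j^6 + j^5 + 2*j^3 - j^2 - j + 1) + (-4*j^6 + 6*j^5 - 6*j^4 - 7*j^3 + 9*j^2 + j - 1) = -7*j^6 + 7*j^5 - 6*j^4 - 5*j^3 + 8*j^2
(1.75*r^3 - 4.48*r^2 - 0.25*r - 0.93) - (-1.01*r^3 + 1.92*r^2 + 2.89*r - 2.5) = 2.76*r^3 - 6.4*r^2 - 3.14*r + 1.57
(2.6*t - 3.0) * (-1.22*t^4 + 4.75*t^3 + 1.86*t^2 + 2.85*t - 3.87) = -3.172*t^5 + 16.01*t^4 - 9.414*t^3 + 1.83*t^2 - 18.612*t + 11.61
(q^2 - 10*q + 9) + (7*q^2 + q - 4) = 8*q^2 - 9*q + 5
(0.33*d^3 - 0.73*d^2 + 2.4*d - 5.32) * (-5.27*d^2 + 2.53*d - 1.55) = -1.7391*d^5 + 4.682*d^4 - 15.0064*d^3 + 35.2399*d^2 - 17.1796*d + 8.246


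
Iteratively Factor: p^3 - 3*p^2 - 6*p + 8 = (p - 4)*(p^2 + p - 2) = (p - 4)*(p + 2)*(p - 1)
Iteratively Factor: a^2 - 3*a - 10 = (a - 5)*(a + 2)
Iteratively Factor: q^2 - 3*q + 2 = (q - 2)*(q - 1)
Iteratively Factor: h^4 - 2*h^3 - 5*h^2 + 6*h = (h - 1)*(h^3 - h^2 - 6*h) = (h - 1)*(h + 2)*(h^2 - 3*h) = (h - 3)*(h - 1)*(h + 2)*(h)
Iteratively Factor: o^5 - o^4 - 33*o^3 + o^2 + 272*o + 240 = (o + 4)*(o^4 - 5*o^3 - 13*o^2 + 53*o + 60) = (o - 4)*(o + 4)*(o^3 - o^2 - 17*o - 15) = (o - 4)*(o + 3)*(o + 4)*(o^2 - 4*o - 5) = (o - 4)*(o + 1)*(o + 3)*(o + 4)*(o - 5)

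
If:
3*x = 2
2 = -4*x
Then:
No Solution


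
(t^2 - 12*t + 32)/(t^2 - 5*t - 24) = (t - 4)/(t + 3)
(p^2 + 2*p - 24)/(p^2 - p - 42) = (p - 4)/(p - 7)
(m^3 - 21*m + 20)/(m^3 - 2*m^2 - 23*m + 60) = (m - 1)/(m - 3)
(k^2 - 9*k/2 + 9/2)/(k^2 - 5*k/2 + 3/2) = (k - 3)/(k - 1)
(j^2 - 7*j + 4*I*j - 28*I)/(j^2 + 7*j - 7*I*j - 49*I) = (j^2 + j*(-7 + 4*I) - 28*I)/(j^2 + 7*j*(1 - I) - 49*I)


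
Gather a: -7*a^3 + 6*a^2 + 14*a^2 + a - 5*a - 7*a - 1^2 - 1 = -7*a^3 + 20*a^2 - 11*a - 2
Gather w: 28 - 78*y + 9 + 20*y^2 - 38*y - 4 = 20*y^2 - 116*y + 33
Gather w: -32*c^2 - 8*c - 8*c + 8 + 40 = -32*c^2 - 16*c + 48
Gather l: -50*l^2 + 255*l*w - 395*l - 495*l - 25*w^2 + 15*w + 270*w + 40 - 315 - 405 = -50*l^2 + l*(255*w - 890) - 25*w^2 + 285*w - 680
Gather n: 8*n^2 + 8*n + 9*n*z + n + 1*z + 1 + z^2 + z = 8*n^2 + n*(9*z + 9) + z^2 + 2*z + 1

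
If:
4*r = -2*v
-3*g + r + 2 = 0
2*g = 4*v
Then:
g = 8/13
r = -2/13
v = 4/13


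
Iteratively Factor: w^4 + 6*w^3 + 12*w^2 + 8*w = (w)*(w^3 + 6*w^2 + 12*w + 8) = w*(w + 2)*(w^2 + 4*w + 4) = w*(w + 2)^2*(w + 2)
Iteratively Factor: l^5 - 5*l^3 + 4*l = (l + 1)*(l^4 - l^3 - 4*l^2 + 4*l) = (l - 2)*(l + 1)*(l^3 + l^2 - 2*l) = (l - 2)*(l - 1)*(l + 1)*(l^2 + 2*l) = (l - 2)*(l - 1)*(l + 1)*(l + 2)*(l)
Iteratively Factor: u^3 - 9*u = (u)*(u^2 - 9) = u*(u - 3)*(u + 3)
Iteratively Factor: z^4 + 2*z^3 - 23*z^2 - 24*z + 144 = (z + 4)*(z^3 - 2*z^2 - 15*z + 36) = (z + 4)^2*(z^2 - 6*z + 9) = (z - 3)*(z + 4)^2*(z - 3)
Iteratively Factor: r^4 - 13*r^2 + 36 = (r - 3)*(r^3 + 3*r^2 - 4*r - 12) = (r - 3)*(r - 2)*(r^2 + 5*r + 6) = (r - 3)*(r - 2)*(r + 3)*(r + 2)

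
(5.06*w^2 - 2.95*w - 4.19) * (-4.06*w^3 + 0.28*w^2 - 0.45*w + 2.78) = -20.5436*w^5 + 13.3938*w^4 + 13.9084*w^3 + 14.2211*w^2 - 6.3155*w - 11.6482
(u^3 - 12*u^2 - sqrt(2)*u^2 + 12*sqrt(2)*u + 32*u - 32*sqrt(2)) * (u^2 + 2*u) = u^5 - 10*u^4 - sqrt(2)*u^4 + 8*u^3 + 10*sqrt(2)*u^3 - 8*sqrt(2)*u^2 + 64*u^2 - 64*sqrt(2)*u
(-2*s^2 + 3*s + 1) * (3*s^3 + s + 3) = -6*s^5 + 9*s^4 + s^3 - 3*s^2 + 10*s + 3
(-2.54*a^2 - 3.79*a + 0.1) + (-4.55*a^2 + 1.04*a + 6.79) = -7.09*a^2 - 2.75*a + 6.89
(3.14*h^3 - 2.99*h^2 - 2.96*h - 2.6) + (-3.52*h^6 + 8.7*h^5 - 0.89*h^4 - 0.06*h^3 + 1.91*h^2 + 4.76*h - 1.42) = -3.52*h^6 + 8.7*h^5 - 0.89*h^4 + 3.08*h^3 - 1.08*h^2 + 1.8*h - 4.02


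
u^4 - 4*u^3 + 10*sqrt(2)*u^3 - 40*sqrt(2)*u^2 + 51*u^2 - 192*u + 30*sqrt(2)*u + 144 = (u - 3)*(u - 1)*(u + 4*sqrt(2))*(u + 6*sqrt(2))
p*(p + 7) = p^2 + 7*p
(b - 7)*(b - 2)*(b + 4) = b^3 - 5*b^2 - 22*b + 56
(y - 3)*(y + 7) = y^2 + 4*y - 21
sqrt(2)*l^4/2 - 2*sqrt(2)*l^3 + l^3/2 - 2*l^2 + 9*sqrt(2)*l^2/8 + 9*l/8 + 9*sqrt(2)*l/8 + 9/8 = (l - 3)*(l - 3/2)*(l + 1/2)*(sqrt(2)*l/2 + 1/2)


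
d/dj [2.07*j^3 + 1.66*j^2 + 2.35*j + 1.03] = 6.21*j^2 + 3.32*j + 2.35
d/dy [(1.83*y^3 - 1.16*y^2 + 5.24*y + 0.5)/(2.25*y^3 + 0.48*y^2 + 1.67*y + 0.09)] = (3.4884*y^4 - 17.4678*y^3 - 7.3333*y^2 - 0.688800000000001*y - 0.3634)/(5.0625*y^6 + 2.16*y^5 + 7.7454*y^4 + 2.0082*y^3 + 2.8753*y^2 + 0.3006*y + 0.0081)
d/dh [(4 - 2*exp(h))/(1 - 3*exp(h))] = 10*exp(h)/(3*exp(h) - 1)^2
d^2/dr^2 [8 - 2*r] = 0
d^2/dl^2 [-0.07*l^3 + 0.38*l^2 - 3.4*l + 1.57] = 0.76 - 0.42*l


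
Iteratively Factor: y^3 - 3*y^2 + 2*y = (y - 2)*(y^2 - y) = y*(y - 2)*(y - 1)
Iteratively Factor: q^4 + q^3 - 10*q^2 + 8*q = (q + 4)*(q^3 - 3*q^2 + 2*q) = (q - 2)*(q + 4)*(q^2 - q) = q*(q - 2)*(q + 4)*(q - 1)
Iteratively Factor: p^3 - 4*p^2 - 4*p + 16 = (p - 4)*(p^2 - 4) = (p - 4)*(p - 2)*(p + 2)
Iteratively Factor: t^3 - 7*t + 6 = (t - 1)*(t^2 + t - 6) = (t - 2)*(t - 1)*(t + 3)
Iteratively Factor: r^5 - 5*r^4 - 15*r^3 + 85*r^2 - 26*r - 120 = (r - 3)*(r^4 - 2*r^3 - 21*r^2 + 22*r + 40) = (r - 3)*(r + 1)*(r^3 - 3*r^2 - 18*r + 40) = (r - 3)*(r + 1)*(r + 4)*(r^2 - 7*r + 10) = (r - 3)*(r - 2)*(r + 1)*(r + 4)*(r - 5)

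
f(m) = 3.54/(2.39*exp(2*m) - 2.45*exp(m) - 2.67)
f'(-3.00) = 0.05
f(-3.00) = -1.27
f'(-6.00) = 0.00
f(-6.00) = -1.32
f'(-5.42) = 0.01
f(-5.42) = -1.32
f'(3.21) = -0.01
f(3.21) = 0.00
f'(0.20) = -3.33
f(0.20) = -1.69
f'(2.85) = -0.01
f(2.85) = 0.01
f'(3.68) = -0.00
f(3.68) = 0.00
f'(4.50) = -0.00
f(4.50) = 0.00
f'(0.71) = -10.49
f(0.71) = 1.58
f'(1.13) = -0.85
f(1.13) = 0.28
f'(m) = 3.54*(-4.78*exp(2*m) + 2.45*exp(m))/(2.39*exp(2*m) - 2.45*exp(m) - 2.67)^2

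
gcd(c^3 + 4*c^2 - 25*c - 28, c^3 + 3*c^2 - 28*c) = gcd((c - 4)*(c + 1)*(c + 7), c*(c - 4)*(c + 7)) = c^2 + 3*c - 28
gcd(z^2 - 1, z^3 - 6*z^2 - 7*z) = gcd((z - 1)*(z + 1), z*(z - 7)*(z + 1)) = z + 1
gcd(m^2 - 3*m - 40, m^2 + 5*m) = m + 5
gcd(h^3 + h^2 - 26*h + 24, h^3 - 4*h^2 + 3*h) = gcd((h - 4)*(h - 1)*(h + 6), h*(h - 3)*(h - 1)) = h - 1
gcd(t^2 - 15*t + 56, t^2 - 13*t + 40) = t - 8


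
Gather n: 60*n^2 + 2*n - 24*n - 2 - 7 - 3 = 60*n^2 - 22*n - 12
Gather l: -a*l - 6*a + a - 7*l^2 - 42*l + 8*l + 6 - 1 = -5*a - 7*l^2 + l*(-a - 34) + 5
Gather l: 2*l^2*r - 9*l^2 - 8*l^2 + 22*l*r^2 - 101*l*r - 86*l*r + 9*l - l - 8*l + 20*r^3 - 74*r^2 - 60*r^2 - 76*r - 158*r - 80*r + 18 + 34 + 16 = l^2*(2*r - 17) + l*(22*r^2 - 187*r) + 20*r^3 - 134*r^2 - 314*r + 68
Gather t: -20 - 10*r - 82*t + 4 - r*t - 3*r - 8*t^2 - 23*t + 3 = -13*r - 8*t^2 + t*(-r - 105) - 13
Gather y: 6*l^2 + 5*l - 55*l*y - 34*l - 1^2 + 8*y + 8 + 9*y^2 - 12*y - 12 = 6*l^2 - 29*l + 9*y^2 + y*(-55*l - 4) - 5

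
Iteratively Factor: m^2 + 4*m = (m + 4)*(m)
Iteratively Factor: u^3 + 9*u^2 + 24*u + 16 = (u + 4)*(u^2 + 5*u + 4) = (u + 1)*(u + 4)*(u + 4)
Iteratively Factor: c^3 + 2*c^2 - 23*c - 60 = (c + 4)*(c^2 - 2*c - 15) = (c + 3)*(c + 4)*(c - 5)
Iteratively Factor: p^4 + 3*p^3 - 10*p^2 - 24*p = (p)*(p^3 + 3*p^2 - 10*p - 24) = p*(p - 3)*(p^2 + 6*p + 8) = p*(p - 3)*(p + 2)*(p + 4)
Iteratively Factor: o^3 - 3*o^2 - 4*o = (o)*(o^2 - 3*o - 4) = o*(o + 1)*(o - 4)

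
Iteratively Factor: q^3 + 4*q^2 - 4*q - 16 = (q + 4)*(q^2 - 4) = (q + 2)*(q + 4)*(q - 2)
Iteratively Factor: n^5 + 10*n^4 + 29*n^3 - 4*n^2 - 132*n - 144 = (n + 3)*(n^4 + 7*n^3 + 8*n^2 - 28*n - 48) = (n + 2)*(n + 3)*(n^3 + 5*n^2 - 2*n - 24) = (n + 2)*(n + 3)*(n + 4)*(n^2 + n - 6) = (n - 2)*(n + 2)*(n + 3)*(n + 4)*(n + 3)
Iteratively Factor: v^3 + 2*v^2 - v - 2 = (v + 1)*(v^2 + v - 2) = (v - 1)*(v + 1)*(v + 2)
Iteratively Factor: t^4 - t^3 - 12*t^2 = (t)*(t^3 - t^2 - 12*t) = t*(t + 3)*(t^2 - 4*t) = t^2*(t + 3)*(t - 4)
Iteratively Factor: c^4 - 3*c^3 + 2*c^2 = (c)*(c^3 - 3*c^2 + 2*c) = c^2*(c^2 - 3*c + 2) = c^2*(c - 1)*(c - 2)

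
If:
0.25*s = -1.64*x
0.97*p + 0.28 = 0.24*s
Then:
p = -1.62309278350515*x - 0.288659793814433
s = -6.56*x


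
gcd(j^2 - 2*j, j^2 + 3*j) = j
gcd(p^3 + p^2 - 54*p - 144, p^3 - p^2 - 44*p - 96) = p^2 - 5*p - 24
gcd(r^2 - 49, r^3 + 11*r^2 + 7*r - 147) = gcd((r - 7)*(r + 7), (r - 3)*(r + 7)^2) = r + 7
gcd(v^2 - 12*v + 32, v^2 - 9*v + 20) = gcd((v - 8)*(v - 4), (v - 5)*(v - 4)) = v - 4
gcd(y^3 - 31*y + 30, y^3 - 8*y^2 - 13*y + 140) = y - 5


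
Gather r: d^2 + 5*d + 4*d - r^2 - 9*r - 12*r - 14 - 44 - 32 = d^2 + 9*d - r^2 - 21*r - 90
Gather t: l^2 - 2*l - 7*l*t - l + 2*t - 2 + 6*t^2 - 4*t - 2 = l^2 - 3*l + 6*t^2 + t*(-7*l - 2) - 4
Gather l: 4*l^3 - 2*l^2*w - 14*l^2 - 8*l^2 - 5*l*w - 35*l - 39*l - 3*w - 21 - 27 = 4*l^3 + l^2*(-2*w - 22) + l*(-5*w - 74) - 3*w - 48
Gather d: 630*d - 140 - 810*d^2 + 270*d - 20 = -810*d^2 + 900*d - 160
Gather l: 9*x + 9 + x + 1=10*x + 10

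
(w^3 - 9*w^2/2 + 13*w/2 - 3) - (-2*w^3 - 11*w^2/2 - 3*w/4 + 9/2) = 3*w^3 + w^2 + 29*w/4 - 15/2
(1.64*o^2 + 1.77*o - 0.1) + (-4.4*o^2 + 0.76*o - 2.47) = -2.76*o^2 + 2.53*o - 2.57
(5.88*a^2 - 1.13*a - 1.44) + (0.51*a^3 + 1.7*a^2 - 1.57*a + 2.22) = 0.51*a^3 + 7.58*a^2 - 2.7*a + 0.78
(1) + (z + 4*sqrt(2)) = z + 1 + 4*sqrt(2)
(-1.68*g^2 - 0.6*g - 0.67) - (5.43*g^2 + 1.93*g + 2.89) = -7.11*g^2 - 2.53*g - 3.56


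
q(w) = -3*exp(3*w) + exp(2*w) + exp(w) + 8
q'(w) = -9*exp(3*w) + 2*exp(2*w) + exp(w)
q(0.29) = 3.96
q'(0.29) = -16.57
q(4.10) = -655378.68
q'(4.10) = -1969921.66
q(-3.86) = 8.02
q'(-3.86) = 0.02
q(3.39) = -77406.50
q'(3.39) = -233182.89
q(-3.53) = 8.03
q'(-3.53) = 0.03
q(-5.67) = 8.00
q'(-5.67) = 0.00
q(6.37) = -597365919.99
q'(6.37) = -1792440075.62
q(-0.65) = 8.37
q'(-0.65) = -0.21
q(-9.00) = 8.00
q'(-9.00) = 0.00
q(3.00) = -23877.74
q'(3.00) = -72100.81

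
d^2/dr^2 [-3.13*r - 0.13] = 0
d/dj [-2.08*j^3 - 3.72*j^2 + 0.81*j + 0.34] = -6.24*j^2 - 7.44*j + 0.81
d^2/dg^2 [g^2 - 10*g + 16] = 2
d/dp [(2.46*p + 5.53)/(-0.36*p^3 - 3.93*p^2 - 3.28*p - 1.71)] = (1.7712*p^3 + 15.6402*p^2 + 43.4658*p + 13.9318)/(0.1296*p^6 + 2.8296*p^5 + 17.8065*p^4 + 27.012*p^3 + 24.199*p^2 + 11.2176*p + 2.9241)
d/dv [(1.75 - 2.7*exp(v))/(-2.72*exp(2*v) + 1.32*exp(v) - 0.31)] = (-7.344*exp(2*v) + 9.52*exp(v) - 1.473)*exp(v)/(7.3984*exp(4*v) - 7.1808*exp(3*v) + 3.4288*exp(2*v) - 0.8184*exp(v) + 0.0961)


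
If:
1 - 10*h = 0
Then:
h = 1/10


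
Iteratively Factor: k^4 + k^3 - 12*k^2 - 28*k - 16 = (k - 4)*(k^3 + 5*k^2 + 8*k + 4) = (k - 4)*(k + 2)*(k^2 + 3*k + 2) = (k - 4)*(k + 2)^2*(k + 1)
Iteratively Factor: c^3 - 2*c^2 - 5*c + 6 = (c - 1)*(c^2 - c - 6) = (c - 1)*(c + 2)*(c - 3)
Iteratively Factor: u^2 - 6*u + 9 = (u - 3)*(u - 3)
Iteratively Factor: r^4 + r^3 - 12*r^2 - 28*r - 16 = (r + 2)*(r^3 - r^2 - 10*r - 8) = (r - 4)*(r + 2)*(r^2 + 3*r + 2) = (r - 4)*(r + 1)*(r + 2)*(r + 2)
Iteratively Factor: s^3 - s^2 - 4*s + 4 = (s + 2)*(s^2 - 3*s + 2) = (s - 1)*(s + 2)*(s - 2)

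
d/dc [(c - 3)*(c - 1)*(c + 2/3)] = 3*c^2 - 20*c/3 + 1/3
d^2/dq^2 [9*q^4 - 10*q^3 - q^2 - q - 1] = 108*q^2 - 60*q - 2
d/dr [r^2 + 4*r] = 2*r + 4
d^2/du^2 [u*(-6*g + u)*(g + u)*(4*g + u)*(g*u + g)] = 2*g*(-24*g^3 - 78*g^2*u - 26*g^2 - 6*g*u^2 - 3*g*u + 10*u^3 + 6*u^2)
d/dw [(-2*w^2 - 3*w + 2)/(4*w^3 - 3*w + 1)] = (2*w^2 + 8*w + 3)/(4*w^4 + 4*w^3 - 3*w^2 - 2*w + 1)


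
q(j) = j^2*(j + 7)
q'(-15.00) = 465.00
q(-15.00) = -1800.00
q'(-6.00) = 24.00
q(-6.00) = 36.00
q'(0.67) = 10.73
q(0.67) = 3.44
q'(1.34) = 24.15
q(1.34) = 14.98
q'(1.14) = 19.86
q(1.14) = 10.58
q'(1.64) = 31.03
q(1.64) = 23.24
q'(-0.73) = -8.62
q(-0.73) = 3.34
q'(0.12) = 1.72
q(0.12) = 0.10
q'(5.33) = 159.85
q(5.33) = 350.28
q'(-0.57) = -7.01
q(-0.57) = 2.09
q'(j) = j^2 + 2*j*(j + 7) = j*(3*j + 14)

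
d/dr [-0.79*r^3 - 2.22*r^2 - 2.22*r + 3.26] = -2.37*r^2 - 4.44*r - 2.22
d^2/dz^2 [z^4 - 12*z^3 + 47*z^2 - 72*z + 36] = 12*z^2 - 72*z + 94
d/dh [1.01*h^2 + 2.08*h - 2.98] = 2.02*h + 2.08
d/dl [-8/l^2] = 16/l^3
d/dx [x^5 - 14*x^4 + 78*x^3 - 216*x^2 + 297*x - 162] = 5*x^4 - 56*x^3 + 234*x^2 - 432*x + 297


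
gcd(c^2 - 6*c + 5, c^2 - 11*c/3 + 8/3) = c - 1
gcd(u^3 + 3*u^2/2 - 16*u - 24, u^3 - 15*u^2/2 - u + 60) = u - 4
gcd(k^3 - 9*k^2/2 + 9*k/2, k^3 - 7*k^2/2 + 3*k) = k^2 - 3*k/2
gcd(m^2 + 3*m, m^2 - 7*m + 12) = 1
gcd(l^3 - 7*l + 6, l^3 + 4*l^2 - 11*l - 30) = 1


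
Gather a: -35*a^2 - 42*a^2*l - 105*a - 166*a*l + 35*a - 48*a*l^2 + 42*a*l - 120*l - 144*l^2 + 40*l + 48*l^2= a^2*(-42*l - 35) + a*(-48*l^2 - 124*l - 70) - 96*l^2 - 80*l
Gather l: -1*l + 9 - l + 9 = 18 - 2*l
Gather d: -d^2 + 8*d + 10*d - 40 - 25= -d^2 + 18*d - 65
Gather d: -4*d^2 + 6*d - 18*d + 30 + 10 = -4*d^2 - 12*d + 40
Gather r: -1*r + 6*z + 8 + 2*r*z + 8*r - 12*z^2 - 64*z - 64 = r*(2*z + 7) - 12*z^2 - 58*z - 56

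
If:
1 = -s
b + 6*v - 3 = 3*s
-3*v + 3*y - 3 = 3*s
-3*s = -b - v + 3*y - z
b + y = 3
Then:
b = 18/5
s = -1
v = -3/5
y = -3/5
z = -39/5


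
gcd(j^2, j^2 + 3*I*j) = j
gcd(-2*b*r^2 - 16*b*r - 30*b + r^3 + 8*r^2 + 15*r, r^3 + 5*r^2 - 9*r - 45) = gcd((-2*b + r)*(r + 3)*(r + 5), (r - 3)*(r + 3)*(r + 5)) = r^2 + 8*r + 15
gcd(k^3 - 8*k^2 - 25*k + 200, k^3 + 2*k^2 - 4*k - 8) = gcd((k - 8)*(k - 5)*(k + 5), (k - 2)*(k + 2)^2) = 1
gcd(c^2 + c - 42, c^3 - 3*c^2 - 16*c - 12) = c - 6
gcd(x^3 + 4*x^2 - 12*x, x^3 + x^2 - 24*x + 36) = x^2 + 4*x - 12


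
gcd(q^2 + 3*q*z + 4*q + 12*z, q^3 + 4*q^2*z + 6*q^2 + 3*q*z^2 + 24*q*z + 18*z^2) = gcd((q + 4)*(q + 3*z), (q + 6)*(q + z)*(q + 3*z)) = q + 3*z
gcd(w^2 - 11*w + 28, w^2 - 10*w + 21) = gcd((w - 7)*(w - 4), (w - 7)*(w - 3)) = w - 7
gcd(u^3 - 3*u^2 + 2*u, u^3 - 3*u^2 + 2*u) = u^3 - 3*u^2 + 2*u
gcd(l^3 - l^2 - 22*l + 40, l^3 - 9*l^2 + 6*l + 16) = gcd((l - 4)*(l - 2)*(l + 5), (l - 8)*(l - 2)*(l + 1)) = l - 2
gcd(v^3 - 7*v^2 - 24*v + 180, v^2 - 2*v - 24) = v - 6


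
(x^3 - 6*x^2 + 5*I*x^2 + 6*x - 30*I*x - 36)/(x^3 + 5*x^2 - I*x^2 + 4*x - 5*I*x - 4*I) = (x^2 + 6*x*(-1 + I) - 36*I)/(x^2 + 5*x + 4)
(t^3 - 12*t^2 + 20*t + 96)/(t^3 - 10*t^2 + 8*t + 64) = (t - 6)/(t - 4)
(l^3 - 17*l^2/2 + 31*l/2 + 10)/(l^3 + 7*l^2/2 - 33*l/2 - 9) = (l^2 - 9*l + 20)/(l^2 + 3*l - 18)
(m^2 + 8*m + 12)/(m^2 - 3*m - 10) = (m + 6)/(m - 5)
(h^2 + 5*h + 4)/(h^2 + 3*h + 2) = (h + 4)/(h + 2)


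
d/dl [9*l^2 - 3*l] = 18*l - 3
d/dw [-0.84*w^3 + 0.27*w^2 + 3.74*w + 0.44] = -2.52*w^2 + 0.54*w + 3.74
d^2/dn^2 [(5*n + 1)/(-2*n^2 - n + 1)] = 2*(-(4*n + 1)^2*(5*n + 1) + (30*n + 7)*(2*n^2 + n - 1))/(2*n^2 + n - 1)^3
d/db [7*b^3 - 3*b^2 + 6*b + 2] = 21*b^2 - 6*b + 6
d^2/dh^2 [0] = 0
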